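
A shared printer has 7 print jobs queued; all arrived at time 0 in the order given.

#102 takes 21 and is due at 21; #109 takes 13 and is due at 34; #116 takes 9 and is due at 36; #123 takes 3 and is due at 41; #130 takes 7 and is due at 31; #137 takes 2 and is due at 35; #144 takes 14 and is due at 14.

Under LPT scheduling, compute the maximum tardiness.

34

LPT (decreasing processing time): #102 #144 #109 #116 #130 #123 #137.
#102: 0→21, due 21, tardiness 0
#144: 21→35, due 14, tardiness 21
#109: 35→48, due 34, tardiness 14
#116: 48→57, due 36, tardiness 21
#130: 57→64, due 31, tardiness 33
#123: 64→67, due 41, tardiness 26
#137: 67→69, due 35, tardiness 34
Maximum = 34.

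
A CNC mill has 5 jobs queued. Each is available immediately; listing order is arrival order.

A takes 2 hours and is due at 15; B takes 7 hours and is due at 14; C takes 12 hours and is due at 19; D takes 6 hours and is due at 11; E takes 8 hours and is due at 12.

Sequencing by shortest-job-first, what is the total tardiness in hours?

28

SPT (increasing processing time): A D B E C.
A: 0→2, due 15, tardiness 0
D: 2→8, due 11, tardiness 0
B: 8→15, due 14, tardiness 1
E: 15→23, due 12, tardiness 11
C: 23→35, due 19, tardiness 16
Sum = 0+0+1+11+16 = 28.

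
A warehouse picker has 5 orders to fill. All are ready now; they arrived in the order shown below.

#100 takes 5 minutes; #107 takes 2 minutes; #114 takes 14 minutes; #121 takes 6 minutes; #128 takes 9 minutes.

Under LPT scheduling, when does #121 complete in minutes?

LPT (decreasing processing time): #114 #128 #121 #100 #107.
#114: 0→14
#128: 14→23
#121: 23→29

29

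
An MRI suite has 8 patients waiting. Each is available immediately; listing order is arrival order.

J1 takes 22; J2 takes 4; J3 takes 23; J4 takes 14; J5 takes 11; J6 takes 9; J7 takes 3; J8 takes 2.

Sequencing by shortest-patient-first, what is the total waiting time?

171

SPT (increasing processing time): J8 J7 J2 J6 J5 J4 J1 J3.
J8: waits 0, runs 0→2
J7: waits 2, runs 2→5
J2: waits 5, runs 5→9
J6: waits 9, runs 9→18
J5: waits 18, runs 18→29
J4: waits 29, runs 29→43
J1: waits 43, runs 43→65
J3: waits 65, runs 65→88
Sum = 0+2+5+9+18+29+43+65 = 171.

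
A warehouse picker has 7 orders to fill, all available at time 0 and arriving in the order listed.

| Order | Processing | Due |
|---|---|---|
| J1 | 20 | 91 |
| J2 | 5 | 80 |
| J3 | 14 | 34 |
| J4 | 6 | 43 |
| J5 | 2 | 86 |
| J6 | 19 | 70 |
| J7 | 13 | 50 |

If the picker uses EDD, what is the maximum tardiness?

0

EDD (increasing due date): J3 J4 J7 J6 J2 J5 J1.
J3: 0→14, due 34, tardiness 0
J4: 14→20, due 43, tardiness 0
J7: 20→33, due 50, tardiness 0
J6: 33→52, due 70, tardiness 0
J2: 52→57, due 80, tardiness 0
J5: 57→59, due 86, tardiness 0
J1: 59→79, due 91, tardiness 0
Maximum = 0.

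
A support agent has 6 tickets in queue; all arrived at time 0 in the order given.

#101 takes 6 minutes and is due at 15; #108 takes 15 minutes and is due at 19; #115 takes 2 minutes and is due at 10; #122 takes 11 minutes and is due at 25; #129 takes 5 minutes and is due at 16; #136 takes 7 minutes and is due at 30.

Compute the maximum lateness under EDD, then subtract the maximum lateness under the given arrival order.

-7

EDD (increasing due date): #115 #101 #129 #108 #122 #136.
#115: 0→2, due 10, lateness -8
#101: 2→8, due 15, lateness -7
#129: 8→13, due 16, lateness -3
#108: 13→28, due 19, lateness 9
#122: 28→39, due 25, lateness 14
#136: 39→46, due 30, lateness 16
Maximum = 16.
FIFO (arrival order): #101 #108 #115 #122 #129 #136.
#101: 0→6, due 15, lateness -9
#108: 6→21, due 19, lateness 2
#115: 21→23, due 10, lateness 13
#122: 23→34, due 25, lateness 9
#129: 34→39, due 16, lateness 23
#136: 39→46, due 30, lateness 16
Maximum = 23.
Difference = 16 − 23 = -7.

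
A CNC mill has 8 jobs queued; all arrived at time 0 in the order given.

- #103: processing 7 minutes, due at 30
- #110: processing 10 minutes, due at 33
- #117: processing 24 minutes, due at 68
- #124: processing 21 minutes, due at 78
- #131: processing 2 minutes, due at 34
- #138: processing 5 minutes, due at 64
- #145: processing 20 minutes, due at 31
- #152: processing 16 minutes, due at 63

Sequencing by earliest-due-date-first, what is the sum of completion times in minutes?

414

EDD (increasing due date): #103 #145 #110 #131 #152 #138 #117 #124.
#103: 0→7
#145: 7→27
#110: 27→37
#131: 37→39
#152: 39→55
#138: 55→60
#117: 60→84
#124: 84→105
Sum = 7+27+37+39+55+60+84+105 = 414.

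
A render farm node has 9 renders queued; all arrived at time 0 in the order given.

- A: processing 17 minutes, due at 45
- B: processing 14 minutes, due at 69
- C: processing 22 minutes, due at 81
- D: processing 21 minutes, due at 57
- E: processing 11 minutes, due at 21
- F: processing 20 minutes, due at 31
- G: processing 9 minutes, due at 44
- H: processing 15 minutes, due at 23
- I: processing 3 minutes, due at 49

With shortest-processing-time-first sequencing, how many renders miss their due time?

6

SPT (increasing processing time): I G E B H A F D C.
I: 0→3, due 49, tardiness 0
G: 3→12, due 44, tardiness 0
E: 12→23, due 21, tardiness 2
B: 23→37, due 69, tardiness 0
H: 37→52, due 23, tardiness 29
A: 52→69, due 45, tardiness 24
F: 69→89, due 31, tardiness 58
D: 89→110, due 57, tardiness 53
C: 110→132, due 81, tardiness 51
Late renders: 6.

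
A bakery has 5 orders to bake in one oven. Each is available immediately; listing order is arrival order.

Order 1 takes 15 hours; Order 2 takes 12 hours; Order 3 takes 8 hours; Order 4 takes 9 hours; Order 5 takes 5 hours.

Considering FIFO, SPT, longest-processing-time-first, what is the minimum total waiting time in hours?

74

FIFO (arrival order): Order 1 Order 2 Order 3 Order 4 Order 5.
Order 1: waits 0, runs 0→15
Order 2: waits 15, runs 15→27
Order 3: waits 27, runs 27→35
Order 4: waits 35, runs 35→44
Order 5: waits 44, runs 44→49
Sum = 0+15+27+35+44 = 121.
SPT (increasing processing time): Order 5 Order 3 Order 4 Order 2 Order 1.
Order 5: waits 0, runs 0→5
Order 3: waits 5, runs 5→13
Order 4: waits 13, runs 13→22
Order 2: waits 22, runs 22→34
Order 1: waits 34, runs 34→49
Sum = 0+5+13+22+34 = 74.
LPT (decreasing processing time): Order 1 Order 2 Order 4 Order 3 Order 5.
Order 1: waits 0, runs 0→15
Order 2: waits 15, runs 15→27
Order 4: waits 27, runs 27→36
Order 3: waits 36, runs 36→44
Order 5: waits 44, runs 44→49
Sum = 0+15+27+36+44 = 122.
FIFO 121, SPT 74, LPT 122 → minimum 74.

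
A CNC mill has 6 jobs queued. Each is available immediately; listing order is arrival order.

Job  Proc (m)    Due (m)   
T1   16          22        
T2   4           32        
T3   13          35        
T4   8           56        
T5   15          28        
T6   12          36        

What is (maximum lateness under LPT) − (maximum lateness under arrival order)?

4

LPT (decreasing processing time): T1 T5 T3 T6 T4 T2.
T1: 0→16, due 22, lateness -6
T5: 16→31, due 28, lateness 3
T3: 31→44, due 35, lateness 9
T6: 44→56, due 36, lateness 20
T4: 56→64, due 56, lateness 8
T2: 64→68, due 32, lateness 36
Maximum = 36.
FIFO (arrival order): T1 T2 T3 T4 T5 T6.
T1: 0→16, due 22, lateness -6
T2: 16→20, due 32, lateness -12
T3: 20→33, due 35, lateness -2
T4: 33→41, due 56, lateness -15
T5: 41→56, due 28, lateness 28
T6: 56→68, due 36, lateness 32
Maximum = 32.
Difference = 36 − 32 = 4.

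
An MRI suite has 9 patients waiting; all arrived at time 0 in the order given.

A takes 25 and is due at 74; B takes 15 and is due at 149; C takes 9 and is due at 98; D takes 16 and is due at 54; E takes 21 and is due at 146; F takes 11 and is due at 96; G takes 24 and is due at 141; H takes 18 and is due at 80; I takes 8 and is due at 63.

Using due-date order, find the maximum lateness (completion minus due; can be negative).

EDD (increasing due date): D I A H F C G E B.
D: 0→16, due 54, lateness -38
I: 16→24, due 63, lateness -39
A: 24→49, due 74, lateness -25
H: 49→67, due 80, lateness -13
F: 67→78, due 96, lateness -18
C: 78→87, due 98, lateness -11
G: 87→111, due 141, lateness -30
E: 111→132, due 146, lateness -14
B: 132→147, due 149, lateness -2
Maximum = -2.

-2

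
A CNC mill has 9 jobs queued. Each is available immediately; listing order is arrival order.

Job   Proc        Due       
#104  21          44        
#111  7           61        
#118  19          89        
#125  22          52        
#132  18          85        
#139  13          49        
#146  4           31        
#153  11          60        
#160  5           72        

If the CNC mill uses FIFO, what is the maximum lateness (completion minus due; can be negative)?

73

FIFO (arrival order): #104 #111 #118 #125 #132 #139 #146 #153 #160.
#104: 0→21, due 44, lateness -23
#111: 21→28, due 61, lateness -33
#118: 28→47, due 89, lateness -42
#125: 47→69, due 52, lateness 17
#132: 69→87, due 85, lateness 2
#139: 87→100, due 49, lateness 51
#146: 100→104, due 31, lateness 73
#153: 104→115, due 60, lateness 55
#160: 115→120, due 72, lateness 48
Maximum = 73.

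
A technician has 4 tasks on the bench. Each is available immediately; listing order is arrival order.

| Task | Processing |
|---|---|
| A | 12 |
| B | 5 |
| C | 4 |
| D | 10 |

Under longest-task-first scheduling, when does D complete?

22

LPT (decreasing processing time): A D B C.
A: 0→12
D: 12→22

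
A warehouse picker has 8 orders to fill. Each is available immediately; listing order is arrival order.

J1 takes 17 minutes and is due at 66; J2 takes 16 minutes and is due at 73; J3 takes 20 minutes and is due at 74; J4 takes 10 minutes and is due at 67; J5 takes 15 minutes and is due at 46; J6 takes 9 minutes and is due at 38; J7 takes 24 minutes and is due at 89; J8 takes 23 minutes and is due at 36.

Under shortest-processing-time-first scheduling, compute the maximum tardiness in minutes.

74

SPT (increasing processing time): J6 J4 J5 J2 J1 J3 J8 J7.
J6: 0→9, due 38, tardiness 0
J4: 9→19, due 67, tardiness 0
J5: 19→34, due 46, tardiness 0
J2: 34→50, due 73, tardiness 0
J1: 50→67, due 66, tardiness 1
J3: 67→87, due 74, tardiness 13
J8: 87→110, due 36, tardiness 74
J7: 110→134, due 89, tardiness 45
Maximum = 74.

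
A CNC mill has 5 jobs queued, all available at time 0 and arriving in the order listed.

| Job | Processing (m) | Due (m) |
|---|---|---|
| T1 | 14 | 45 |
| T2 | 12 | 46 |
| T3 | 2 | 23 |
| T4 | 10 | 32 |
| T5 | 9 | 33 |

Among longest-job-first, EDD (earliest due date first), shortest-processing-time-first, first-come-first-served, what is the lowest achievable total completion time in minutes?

LPT (decreasing processing time): T1 T2 T4 T5 T3.
T1: 0→14
T2: 14→26
T4: 26→36
T5: 36→45
T3: 45→47
Sum = 14+26+36+45+47 = 168.
EDD (increasing due date): T3 T4 T5 T1 T2.
T3: 0→2
T4: 2→12
T5: 12→21
T1: 21→35
T2: 35→47
Sum = 2+12+21+35+47 = 117.
SPT (increasing processing time): T3 T5 T4 T2 T1.
T3: 0→2
T5: 2→11
T4: 11→21
T2: 21→33
T1: 33→47
Sum = 2+11+21+33+47 = 114.
FIFO (arrival order): T1 T2 T3 T4 T5.
T1: 0→14
T2: 14→26
T3: 26→28
T4: 28→38
T5: 38→47
Sum = 14+26+28+38+47 = 153.
LPT 168, EDD 117, SPT 114, FIFO 153 → minimum 114.

114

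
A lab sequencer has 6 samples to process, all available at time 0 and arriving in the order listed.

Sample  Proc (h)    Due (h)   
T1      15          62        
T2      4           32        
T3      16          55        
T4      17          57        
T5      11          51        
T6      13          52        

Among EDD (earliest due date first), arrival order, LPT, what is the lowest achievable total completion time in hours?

228

EDD (increasing due date): T2 T5 T6 T3 T4 T1.
T2: 0→4
T5: 4→15
T6: 15→28
T3: 28→44
T4: 44→61
T1: 61→76
Sum = 4+15+28+44+61+76 = 228.
FIFO (arrival order): T1 T2 T3 T4 T5 T6.
T1: 0→15
T2: 15→19
T3: 19→35
T4: 35→52
T5: 52→63
T6: 63→76
Sum = 15+19+35+52+63+76 = 260.
LPT (decreasing processing time): T4 T3 T1 T6 T5 T2.
T4: 0→17
T3: 17→33
T1: 33→48
T6: 48→61
T5: 61→72
T2: 72→76
Sum = 17+33+48+61+72+76 = 307.
EDD 228, FIFO 260, LPT 307 → minimum 228.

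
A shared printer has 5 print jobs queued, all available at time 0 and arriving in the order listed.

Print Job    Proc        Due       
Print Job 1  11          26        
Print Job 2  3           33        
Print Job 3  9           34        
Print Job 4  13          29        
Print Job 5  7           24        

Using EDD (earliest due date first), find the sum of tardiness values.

12

EDD (increasing due date): Print Job 5 Print Job 1 Print Job 4 Print Job 2 Print Job 3.
Print Job 5: 0→7, due 24, tardiness 0
Print Job 1: 7→18, due 26, tardiness 0
Print Job 4: 18→31, due 29, tardiness 2
Print Job 2: 31→34, due 33, tardiness 1
Print Job 3: 34→43, due 34, tardiness 9
Sum = 0+0+2+1+9 = 12.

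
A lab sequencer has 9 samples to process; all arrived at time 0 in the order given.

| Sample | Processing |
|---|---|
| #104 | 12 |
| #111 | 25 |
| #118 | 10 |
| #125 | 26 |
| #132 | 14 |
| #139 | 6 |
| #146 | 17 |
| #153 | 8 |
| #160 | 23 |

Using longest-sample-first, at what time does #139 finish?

LPT (decreasing processing time): #125 #111 #160 #146 #132 #104 #118 #153 #139.
#125: 0→26
#111: 26→51
#160: 51→74
#146: 74→91
#132: 91→105
#104: 105→117
#118: 117→127
#153: 127→135
#139: 135→141

141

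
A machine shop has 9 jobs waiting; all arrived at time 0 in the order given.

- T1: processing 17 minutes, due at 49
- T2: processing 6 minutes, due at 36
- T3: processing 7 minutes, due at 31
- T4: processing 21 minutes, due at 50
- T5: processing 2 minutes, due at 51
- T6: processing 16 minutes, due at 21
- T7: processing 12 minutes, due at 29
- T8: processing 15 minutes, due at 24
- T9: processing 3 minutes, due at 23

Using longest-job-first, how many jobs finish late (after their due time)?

LPT (decreasing processing time): T4 T1 T6 T8 T7 T3 T2 T9 T5.
T4: 0→21, due 50, tardiness 0
T1: 21→38, due 49, tardiness 0
T6: 38→54, due 21, tardiness 33
T8: 54→69, due 24, tardiness 45
T7: 69→81, due 29, tardiness 52
T3: 81→88, due 31, tardiness 57
T2: 88→94, due 36, tardiness 58
T9: 94→97, due 23, tardiness 74
T5: 97→99, due 51, tardiness 48
Late jobs: 7.

7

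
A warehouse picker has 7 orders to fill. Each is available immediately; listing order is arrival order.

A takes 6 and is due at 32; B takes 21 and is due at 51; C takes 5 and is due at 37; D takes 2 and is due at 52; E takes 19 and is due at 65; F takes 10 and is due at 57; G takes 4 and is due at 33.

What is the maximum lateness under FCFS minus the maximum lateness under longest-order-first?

2

FIFO (arrival order): A B C D E F G.
A: 0→6, due 32, lateness -26
B: 6→27, due 51, lateness -24
C: 27→32, due 37, lateness -5
D: 32→34, due 52, lateness -18
E: 34→53, due 65, lateness -12
F: 53→63, due 57, lateness 6
G: 63→67, due 33, lateness 34
Maximum = 34.
LPT (decreasing processing time): B E F A C G D.
B: 0→21, due 51, lateness -30
E: 21→40, due 65, lateness -25
F: 40→50, due 57, lateness -7
A: 50→56, due 32, lateness 24
C: 56→61, due 37, lateness 24
G: 61→65, due 33, lateness 32
D: 65→67, due 52, lateness 15
Maximum = 32.
Difference = 34 − 32 = 2.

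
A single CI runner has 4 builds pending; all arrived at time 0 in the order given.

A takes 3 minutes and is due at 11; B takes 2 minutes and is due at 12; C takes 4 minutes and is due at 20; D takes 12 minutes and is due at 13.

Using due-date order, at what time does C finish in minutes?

EDD (increasing due date): A B D C.
A: 0→3
B: 3→5
D: 5→17
C: 17→21

21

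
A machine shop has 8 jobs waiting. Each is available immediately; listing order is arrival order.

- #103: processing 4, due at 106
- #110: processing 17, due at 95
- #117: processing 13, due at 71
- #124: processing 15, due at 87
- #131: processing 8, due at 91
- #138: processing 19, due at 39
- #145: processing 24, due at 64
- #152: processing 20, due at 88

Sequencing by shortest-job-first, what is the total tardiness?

SPT (increasing processing time): #103 #131 #117 #124 #110 #138 #152 #145.
#103: 0→4, due 106, tardiness 0
#131: 4→12, due 91, tardiness 0
#117: 12→25, due 71, tardiness 0
#124: 25→40, due 87, tardiness 0
#110: 40→57, due 95, tardiness 0
#138: 57→76, due 39, tardiness 37
#152: 76→96, due 88, tardiness 8
#145: 96→120, due 64, tardiness 56
Sum = 0+0+0+0+0+37+8+56 = 101.

101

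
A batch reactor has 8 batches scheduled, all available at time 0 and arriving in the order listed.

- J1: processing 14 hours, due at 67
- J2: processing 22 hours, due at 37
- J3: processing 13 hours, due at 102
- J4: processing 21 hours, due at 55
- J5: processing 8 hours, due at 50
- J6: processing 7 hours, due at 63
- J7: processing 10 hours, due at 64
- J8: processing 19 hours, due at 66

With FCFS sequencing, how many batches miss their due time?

5

FIFO (arrival order): J1 J2 J3 J4 J5 J6 J7 J8.
J1: 0→14, due 67, tardiness 0
J2: 14→36, due 37, tardiness 0
J3: 36→49, due 102, tardiness 0
J4: 49→70, due 55, tardiness 15
J5: 70→78, due 50, tardiness 28
J6: 78→85, due 63, tardiness 22
J7: 85→95, due 64, tardiness 31
J8: 95→114, due 66, tardiness 48
Late batches: 5.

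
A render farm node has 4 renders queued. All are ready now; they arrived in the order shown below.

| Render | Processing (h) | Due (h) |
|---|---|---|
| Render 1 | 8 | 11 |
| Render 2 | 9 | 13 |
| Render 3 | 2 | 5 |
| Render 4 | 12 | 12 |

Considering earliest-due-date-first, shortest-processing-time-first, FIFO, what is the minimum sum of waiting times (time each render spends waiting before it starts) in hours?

EDD (increasing due date): Render 3 Render 1 Render 4 Render 2.
Render 3: waits 0, runs 0→2
Render 1: waits 2, runs 2→10
Render 4: waits 10, runs 10→22
Render 2: waits 22, runs 22→31
Sum = 0+2+10+22 = 34.
SPT (increasing processing time): Render 3 Render 1 Render 2 Render 4.
Render 3: waits 0, runs 0→2
Render 1: waits 2, runs 2→10
Render 2: waits 10, runs 10→19
Render 4: waits 19, runs 19→31
Sum = 0+2+10+19 = 31.
FIFO (arrival order): Render 1 Render 2 Render 3 Render 4.
Render 1: waits 0, runs 0→8
Render 2: waits 8, runs 8→17
Render 3: waits 17, runs 17→19
Render 4: waits 19, runs 19→31
Sum = 0+8+17+19 = 44.
EDD 34, SPT 31, FIFO 44 → minimum 31.

31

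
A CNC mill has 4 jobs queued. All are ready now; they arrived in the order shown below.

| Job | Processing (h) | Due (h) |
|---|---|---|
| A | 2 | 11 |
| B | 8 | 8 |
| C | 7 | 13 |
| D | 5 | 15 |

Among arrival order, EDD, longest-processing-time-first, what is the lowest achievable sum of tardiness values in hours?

FIFO (arrival order): A B C D.
A: 0→2, due 11, tardiness 0
B: 2→10, due 8, tardiness 2
C: 10→17, due 13, tardiness 4
D: 17→22, due 15, tardiness 7
Sum = 0+2+4+7 = 13.
EDD (increasing due date): B A C D.
B: 0→8, due 8, tardiness 0
A: 8→10, due 11, tardiness 0
C: 10→17, due 13, tardiness 4
D: 17→22, due 15, tardiness 7
Sum = 0+0+4+7 = 11.
LPT (decreasing processing time): B C D A.
B: 0→8, due 8, tardiness 0
C: 8→15, due 13, tardiness 2
D: 15→20, due 15, tardiness 5
A: 20→22, due 11, tardiness 11
Sum = 0+2+5+11 = 18.
FIFO 13, EDD 11, LPT 18 → minimum 11.

11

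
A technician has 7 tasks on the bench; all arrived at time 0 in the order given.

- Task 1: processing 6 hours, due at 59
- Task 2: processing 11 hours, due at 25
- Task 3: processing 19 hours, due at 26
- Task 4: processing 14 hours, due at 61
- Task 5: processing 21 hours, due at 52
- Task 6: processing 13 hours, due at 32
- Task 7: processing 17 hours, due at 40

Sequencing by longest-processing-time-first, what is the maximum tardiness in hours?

LPT (decreasing processing time): Task 5 Task 3 Task 7 Task 4 Task 6 Task 2 Task 1.
Task 5: 0→21, due 52, tardiness 0
Task 3: 21→40, due 26, tardiness 14
Task 7: 40→57, due 40, tardiness 17
Task 4: 57→71, due 61, tardiness 10
Task 6: 71→84, due 32, tardiness 52
Task 2: 84→95, due 25, tardiness 70
Task 1: 95→101, due 59, tardiness 42
Maximum = 70.

70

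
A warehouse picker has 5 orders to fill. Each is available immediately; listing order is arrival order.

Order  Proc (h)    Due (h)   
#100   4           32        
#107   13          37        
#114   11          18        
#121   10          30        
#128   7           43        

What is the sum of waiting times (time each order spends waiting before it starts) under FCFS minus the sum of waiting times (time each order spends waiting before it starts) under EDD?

-8

FIFO (arrival order): #100 #107 #114 #121 #128.
#100: waits 0, runs 0→4
#107: waits 4, runs 4→17
#114: waits 17, runs 17→28
#121: waits 28, runs 28→38
#128: waits 38, runs 38→45
Sum = 0+4+17+28+38 = 87.
EDD (increasing due date): #114 #121 #100 #107 #128.
#114: waits 0, runs 0→11
#121: waits 11, runs 11→21
#100: waits 21, runs 21→25
#107: waits 25, runs 25→38
#128: waits 38, runs 38→45
Sum = 0+11+21+25+38 = 95.
Difference = 87 − 95 = -8.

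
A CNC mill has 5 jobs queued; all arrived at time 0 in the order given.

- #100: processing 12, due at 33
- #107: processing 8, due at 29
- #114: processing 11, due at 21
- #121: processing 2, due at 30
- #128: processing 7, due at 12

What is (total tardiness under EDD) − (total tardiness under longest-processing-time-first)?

-33

EDD (increasing due date): #128 #114 #107 #121 #100.
#128: 0→7, due 12, tardiness 0
#114: 7→18, due 21, tardiness 0
#107: 18→26, due 29, tardiness 0
#121: 26→28, due 30, tardiness 0
#100: 28→40, due 33, tardiness 7
Sum = 0+0+0+0+7 = 7.
LPT (decreasing processing time): #100 #114 #107 #128 #121.
#100: 0→12, due 33, tardiness 0
#114: 12→23, due 21, tardiness 2
#107: 23→31, due 29, tardiness 2
#128: 31→38, due 12, tardiness 26
#121: 38→40, due 30, tardiness 10
Sum = 0+2+2+26+10 = 40.
Difference = 7 − 40 = -33.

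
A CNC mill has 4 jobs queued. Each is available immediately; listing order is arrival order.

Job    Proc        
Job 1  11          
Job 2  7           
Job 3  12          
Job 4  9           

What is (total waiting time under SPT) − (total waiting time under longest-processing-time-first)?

-17

SPT (increasing processing time): Job 2 Job 4 Job 1 Job 3.
Job 2: waits 0, runs 0→7
Job 4: waits 7, runs 7→16
Job 1: waits 16, runs 16→27
Job 3: waits 27, runs 27→39
Sum = 0+7+16+27 = 50.
LPT (decreasing processing time): Job 3 Job 1 Job 4 Job 2.
Job 3: waits 0, runs 0→12
Job 1: waits 12, runs 12→23
Job 4: waits 23, runs 23→32
Job 2: waits 32, runs 32→39
Sum = 0+12+23+32 = 67.
Difference = 50 − 67 = -17.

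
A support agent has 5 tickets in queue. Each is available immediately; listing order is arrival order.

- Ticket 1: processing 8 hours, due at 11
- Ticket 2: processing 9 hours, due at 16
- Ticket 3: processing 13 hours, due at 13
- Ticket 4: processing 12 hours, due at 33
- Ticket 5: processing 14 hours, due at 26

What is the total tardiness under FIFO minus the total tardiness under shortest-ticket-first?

-3

FIFO (arrival order): Ticket 1 Ticket 2 Ticket 3 Ticket 4 Ticket 5.
Ticket 1: 0→8, due 11, tardiness 0
Ticket 2: 8→17, due 16, tardiness 1
Ticket 3: 17→30, due 13, tardiness 17
Ticket 4: 30→42, due 33, tardiness 9
Ticket 5: 42→56, due 26, tardiness 30
Sum = 0+1+17+9+30 = 57.
SPT (increasing processing time): Ticket 1 Ticket 2 Ticket 4 Ticket 3 Ticket 5.
Ticket 1: 0→8, due 11, tardiness 0
Ticket 2: 8→17, due 16, tardiness 1
Ticket 4: 17→29, due 33, tardiness 0
Ticket 3: 29→42, due 13, tardiness 29
Ticket 5: 42→56, due 26, tardiness 30
Sum = 0+1+0+29+30 = 60.
Difference = 57 − 60 = -3.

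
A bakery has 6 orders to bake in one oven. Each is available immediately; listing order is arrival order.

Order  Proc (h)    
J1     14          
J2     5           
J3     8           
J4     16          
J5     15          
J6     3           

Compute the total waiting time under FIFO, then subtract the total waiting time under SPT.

59

FIFO (arrival order): J1 J2 J3 J4 J5 J6.
J1: waits 0, runs 0→14
J2: waits 14, runs 14→19
J3: waits 19, runs 19→27
J4: waits 27, runs 27→43
J5: waits 43, runs 43→58
J6: waits 58, runs 58→61
Sum = 0+14+19+27+43+58 = 161.
SPT (increasing processing time): J6 J2 J3 J1 J5 J4.
J6: waits 0, runs 0→3
J2: waits 3, runs 3→8
J3: waits 8, runs 8→16
J1: waits 16, runs 16→30
J5: waits 30, runs 30→45
J4: waits 45, runs 45→61
Sum = 0+3+8+16+30+45 = 102.
Difference = 161 − 102 = 59.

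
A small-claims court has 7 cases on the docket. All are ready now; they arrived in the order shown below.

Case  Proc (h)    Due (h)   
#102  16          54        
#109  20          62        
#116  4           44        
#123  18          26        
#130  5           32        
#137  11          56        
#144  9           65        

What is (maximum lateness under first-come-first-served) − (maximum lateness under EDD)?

14

FIFO (arrival order): #102 #109 #116 #123 #130 #137 #144.
#102: 0→16, due 54, lateness -38
#109: 16→36, due 62, lateness -26
#116: 36→40, due 44, lateness -4
#123: 40→58, due 26, lateness 32
#130: 58→63, due 32, lateness 31
#137: 63→74, due 56, lateness 18
#144: 74→83, due 65, lateness 18
Maximum = 32.
EDD (increasing due date): #123 #130 #116 #102 #137 #109 #144.
#123: 0→18, due 26, lateness -8
#130: 18→23, due 32, lateness -9
#116: 23→27, due 44, lateness -17
#102: 27→43, due 54, lateness -11
#137: 43→54, due 56, lateness -2
#109: 54→74, due 62, lateness 12
#144: 74→83, due 65, lateness 18
Maximum = 18.
Difference = 32 − 18 = 14.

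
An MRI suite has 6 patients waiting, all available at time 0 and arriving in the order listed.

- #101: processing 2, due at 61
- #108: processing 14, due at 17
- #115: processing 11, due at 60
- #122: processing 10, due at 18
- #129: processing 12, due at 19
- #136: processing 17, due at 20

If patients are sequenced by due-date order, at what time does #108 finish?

EDD (increasing due date): #108 #122 #129 #136 #115 #101.
#108: 0→14

14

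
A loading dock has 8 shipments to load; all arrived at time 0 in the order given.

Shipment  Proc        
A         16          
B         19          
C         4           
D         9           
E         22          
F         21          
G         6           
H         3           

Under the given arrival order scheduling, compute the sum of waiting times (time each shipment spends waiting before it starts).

FIFO (arrival order): A B C D E F G H.
A: waits 0, runs 0→16
B: waits 16, runs 16→35
C: waits 35, runs 35→39
D: waits 39, runs 39→48
E: waits 48, runs 48→70
F: waits 70, runs 70→91
G: waits 91, runs 91→97
H: waits 97, runs 97→100
Sum = 0+16+35+39+48+70+91+97 = 396.

396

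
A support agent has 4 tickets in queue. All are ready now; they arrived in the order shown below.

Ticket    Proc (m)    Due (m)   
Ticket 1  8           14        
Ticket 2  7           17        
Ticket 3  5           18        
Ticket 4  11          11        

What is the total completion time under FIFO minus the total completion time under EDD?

FIFO (arrival order): Ticket 1 Ticket 2 Ticket 3 Ticket 4.
Ticket 1: 0→8
Ticket 2: 8→15
Ticket 3: 15→20
Ticket 4: 20→31
Sum = 8+15+20+31 = 74.
EDD (increasing due date): Ticket 4 Ticket 1 Ticket 2 Ticket 3.
Ticket 4: 0→11
Ticket 1: 11→19
Ticket 2: 19→26
Ticket 3: 26→31
Sum = 11+19+26+31 = 87.
Difference = 74 − 87 = -13.

-13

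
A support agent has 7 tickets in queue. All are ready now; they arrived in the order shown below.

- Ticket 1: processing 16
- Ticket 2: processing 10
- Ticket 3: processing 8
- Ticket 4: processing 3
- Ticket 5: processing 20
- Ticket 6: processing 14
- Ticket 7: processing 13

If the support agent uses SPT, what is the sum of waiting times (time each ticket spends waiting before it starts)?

SPT (increasing processing time): Ticket 4 Ticket 3 Ticket 2 Ticket 7 Ticket 6 Ticket 1 Ticket 5.
Ticket 4: waits 0, runs 0→3
Ticket 3: waits 3, runs 3→11
Ticket 2: waits 11, runs 11→21
Ticket 7: waits 21, runs 21→34
Ticket 6: waits 34, runs 34→48
Ticket 1: waits 48, runs 48→64
Ticket 5: waits 64, runs 64→84
Sum = 0+3+11+21+34+48+64 = 181.

181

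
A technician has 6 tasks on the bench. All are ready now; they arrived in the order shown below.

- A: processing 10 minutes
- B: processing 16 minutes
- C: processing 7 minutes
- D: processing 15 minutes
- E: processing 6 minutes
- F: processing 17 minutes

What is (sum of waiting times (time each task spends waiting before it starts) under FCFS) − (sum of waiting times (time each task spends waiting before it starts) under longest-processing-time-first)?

FIFO (arrival order): A B C D E F.
A: waits 0, runs 0→10
B: waits 10, runs 10→26
C: waits 26, runs 26→33
D: waits 33, runs 33→48
E: waits 48, runs 48→54
F: waits 54, runs 54→71
Sum = 0+10+26+33+48+54 = 171.
LPT (decreasing processing time): F B D A C E.
F: waits 0, runs 0→17
B: waits 17, runs 17→33
D: waits 33, runs 33→48
A: waits 48, runs 48→58
C: waits 58, runs 58→65
E: waits 65, runs 65→71
Sum = 0+17+33+48+58+65 = 221.
Difference = 171 − 221 = -50.

-50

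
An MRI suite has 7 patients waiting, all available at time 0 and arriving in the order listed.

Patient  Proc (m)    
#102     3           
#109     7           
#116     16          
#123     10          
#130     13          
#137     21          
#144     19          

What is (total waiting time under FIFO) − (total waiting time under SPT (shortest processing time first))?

FIFO (arrival order): #102 #109 #116 #123 #130 #137 #144.
#102: waits 0, runs 0→3
#109: waits 3, runs 3→10
#116: waits 10, runs 10→26
#123: waits 26, runs 26→36
#130: waits 36, runs 36→49
#137: waits 49, runs 49→70
#144: waits 70, runs 70→89
Sum = 0+3+10+26+36+49+70 = 194.
SPT (increasing processing time): #102 #109 #123 #130 #116 #144 #137.
#102: waits 0, runs 0→3
#109: waits 3, runs 3→10
#123: waits 10, runs 10→20
#130: waits 20, runs 20→33
#116: waits 33, runs 33→49
#144: waits 49, runs 49→68
#137: waits 68, runs 68→89
Sum = 0+3+10+20+33+49+68 = 183.
Difference = 194 − 183 = 11.

11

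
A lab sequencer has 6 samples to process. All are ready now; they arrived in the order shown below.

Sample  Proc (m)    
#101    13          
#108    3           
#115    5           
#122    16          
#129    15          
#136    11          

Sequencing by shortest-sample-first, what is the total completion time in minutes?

SPT (increasing processing time): #108 #115 #136 #101 #129 #122.
#108: 0→3
#115: 3→8
#136: 8→19
#101: 19→32
#129: 32→47
#122: 47→63
Sum = 3+8+19+32+47+63 = 172.

172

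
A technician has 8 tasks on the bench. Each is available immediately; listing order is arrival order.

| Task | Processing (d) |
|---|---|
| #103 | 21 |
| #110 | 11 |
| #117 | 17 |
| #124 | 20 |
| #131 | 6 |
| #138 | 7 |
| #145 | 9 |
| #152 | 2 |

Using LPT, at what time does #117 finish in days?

LPT (decreasing processing time): #103 #124 #117 #110 #145 #138 #131 #152.
#103: 0→21
#124: 21→41
#117: 41→58

58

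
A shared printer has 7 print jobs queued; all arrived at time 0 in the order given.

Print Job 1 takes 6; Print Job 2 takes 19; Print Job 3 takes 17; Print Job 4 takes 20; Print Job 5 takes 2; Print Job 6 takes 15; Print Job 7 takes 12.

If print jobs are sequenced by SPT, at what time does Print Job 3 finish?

52

SPT (increasing processing time): Print Job 5 Print Job 1 Print Job 7 Print Job 6 Print Job 3 Print Job 2 Print Job 4.
Print Job 5: 0→2
Print Job 1: 2→8
Print Job 7: 8→20
Print Job 6: 20→35
Print Job 3: 35→52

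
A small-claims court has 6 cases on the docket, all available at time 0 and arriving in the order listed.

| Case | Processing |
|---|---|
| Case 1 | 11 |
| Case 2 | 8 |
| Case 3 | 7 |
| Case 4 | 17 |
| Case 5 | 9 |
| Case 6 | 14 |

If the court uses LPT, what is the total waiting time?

200

LPT (decreasing processing time): Case 4 Case 6 Case 1 Case 5 Case 2 Case 3.
Case 4: waits 0, runs 0→17
Case 6: waits 17, runs 17→31
Case 1: waits 31, runs 31→42
Case 5: waits 42, runs 42→51
Case 2: waits 51, runs 51→59
Case 3: waits 59, runs 59→66
Sum = 0+17+31+42+51+59 = 200.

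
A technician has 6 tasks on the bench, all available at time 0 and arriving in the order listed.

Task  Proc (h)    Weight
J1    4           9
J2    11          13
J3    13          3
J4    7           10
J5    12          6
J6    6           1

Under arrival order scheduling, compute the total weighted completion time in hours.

FIFO (arrival order): J1 J2 J3 J4 J5 J6.
J1: finishes 4, weight 9, w·C = 36
J2: finishes 15, weight 13, w·C = 195
J3: finishes 28, weight 3, w·C = 84
J4: finishes 35, weight 10, w·C = 350
J5: finishes 47, weight 6, w·C = 282
J6: finishes 53, weight 1, w·C = 53
Sum = 36+195+84+350+282+53 = 1000.

1000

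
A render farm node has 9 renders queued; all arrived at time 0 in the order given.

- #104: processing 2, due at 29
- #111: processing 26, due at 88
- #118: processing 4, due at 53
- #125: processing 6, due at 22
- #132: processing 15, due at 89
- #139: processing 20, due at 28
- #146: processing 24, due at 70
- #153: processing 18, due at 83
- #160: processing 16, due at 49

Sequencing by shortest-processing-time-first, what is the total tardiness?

SPT (increasing processing time): #104 #118 #125 #132 #160 #153 #139 #146 #111.
#104: 0→2, due 29, tardiness 0
#118: 2→6, due 53, tardiness 0
#125: 6→12, due 22, tardiness 0
#132: 12→27, due 89, tardiness 0
#160: 27→43, due 49, tardiness 0
#153: 43→61, due 83, tardiness 0
#139: 61→81, due 28, tardiness 53
#146: 81→105, due 70, tardiness 35
#111: 105→131, due 88, tardiness 43
Sum = 0+0+0+0+0+0+53+35+43 = 131.

131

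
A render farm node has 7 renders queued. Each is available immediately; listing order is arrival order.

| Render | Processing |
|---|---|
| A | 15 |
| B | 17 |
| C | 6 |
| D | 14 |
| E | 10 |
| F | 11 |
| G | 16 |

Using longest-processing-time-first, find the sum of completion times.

LPT (decreasing processing time): B G A D F E C.
B: 0→17
G: 17→33
A: 33→48
D: 48→62
F: 62→73
E: 73→83
C: 83→89
Sum = 17+33+48+62+73+83+89 = 405.

405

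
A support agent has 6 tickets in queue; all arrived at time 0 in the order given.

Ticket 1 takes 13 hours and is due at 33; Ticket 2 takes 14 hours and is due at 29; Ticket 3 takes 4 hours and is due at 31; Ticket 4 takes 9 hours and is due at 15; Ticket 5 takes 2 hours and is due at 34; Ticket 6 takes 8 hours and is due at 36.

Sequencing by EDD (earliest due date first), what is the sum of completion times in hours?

EDD (increasing due date): Ticket 4 Ticket 2 Ticket 3 Ticket 1 Ticket 5 Ticket 6.
Ticket 4: 0→9
Ticket 2: 9→23
Ticket 3: 23→27
Ticket 1: 27→40
Ticket 5: 40→42
Ticket 6: 42→50
Sum = 9+23+27+40+42+50 = 191.

191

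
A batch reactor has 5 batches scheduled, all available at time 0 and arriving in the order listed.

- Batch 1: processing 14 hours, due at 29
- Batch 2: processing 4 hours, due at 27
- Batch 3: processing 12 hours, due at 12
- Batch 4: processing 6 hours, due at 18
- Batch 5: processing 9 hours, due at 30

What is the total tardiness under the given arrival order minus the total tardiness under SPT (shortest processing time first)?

FIFO (arrival order): Batch 1 Batch 2 Batch 3 Batch 4 Batch 5.
Batch 1: 0→14, due 29, tardiness 0
Batch 2: 14→18, due 27, tardiness 0
Batch 3: 18→30, due 12, tardiness 18
Batch 4: 30→36, due 18, tardiness 18
Batch 5: 36→45, due 30, tardiness 15
Sum = 0+0+18+18+15 = 51.
SPT (increasing processing time): Batch 2 Batch 4 Batch 5 Batch 3 Batch 1.
Batch 2: 0→4, due 27, tardiness 0
Batch 4: 4→10, due 18, tardiness 0
Batch 5: 10→19, due 30, tardiness 0
Batch 3: 19→31, due 12, tardiness 19
Batch 1: 31→45, due 29, tardiness 16
Sum = 0+0+0+19+16 = 35.
Difference = 51 − 35 = 16.

16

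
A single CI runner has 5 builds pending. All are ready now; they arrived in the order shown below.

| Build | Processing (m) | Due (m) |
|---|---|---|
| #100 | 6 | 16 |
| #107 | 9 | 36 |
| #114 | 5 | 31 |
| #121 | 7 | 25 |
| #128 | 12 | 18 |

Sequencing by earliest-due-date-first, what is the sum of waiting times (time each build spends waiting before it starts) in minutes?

79

EDD (increasing due date): #100 #128 #121 #114 #107.
#100: waits 0, runs 0→6
#128: waits 6, runs 6→18
#121: waits 18, runs 18→25
#114: waits 25, runs 25→30
#107: waits 30, runs 30→39
Sum = 0+6+18+25+30 = 79.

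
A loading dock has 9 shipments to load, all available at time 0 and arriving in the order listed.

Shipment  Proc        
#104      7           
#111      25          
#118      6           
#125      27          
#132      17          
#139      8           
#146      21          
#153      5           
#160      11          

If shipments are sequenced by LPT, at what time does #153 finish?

127

LPT (decreasing processing time): #125 #111 #146 #132 #160 #139 #104 #118 #153.
#125: 0→27
#111: 27→52
#146: 52→73
#132: 73→90
#160: 90→101
#139: 101→109
#104: 109→116
#118: 116→122
#153: 122→127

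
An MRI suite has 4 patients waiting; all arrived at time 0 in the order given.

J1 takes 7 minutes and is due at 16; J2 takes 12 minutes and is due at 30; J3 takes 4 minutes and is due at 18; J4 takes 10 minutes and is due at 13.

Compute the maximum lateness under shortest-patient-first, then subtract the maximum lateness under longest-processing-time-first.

SPT (increasing processing time): J3 J1 J4 J2.
J3: 0→4, due 18, lateness -14
J1: 4→11, due 16, lateness -5
J4: 11→21, due 13, lateness 8
J2: 21→33, due 30, lateness 3
Maximum = 8.
LPT (decreasing processing time): J2 J4 J1 J3.
J2: 0→12, due 30, lateness -18
J4: 12→22, due 13, lateness 9
J1: 22→29, due 16, lateness 13
J3: 29→33, due 18, lateness 15
Maximum = 15.
Difference = 8 − 15 = -7.

-7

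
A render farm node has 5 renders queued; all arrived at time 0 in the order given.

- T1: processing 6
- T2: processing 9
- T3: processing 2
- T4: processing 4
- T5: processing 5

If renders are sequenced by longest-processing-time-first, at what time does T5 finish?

20

LPT (decreasing processing time): T2 T1 T5 T4 T3.
T2: 0→9
T1: 9→15
T5: 15→20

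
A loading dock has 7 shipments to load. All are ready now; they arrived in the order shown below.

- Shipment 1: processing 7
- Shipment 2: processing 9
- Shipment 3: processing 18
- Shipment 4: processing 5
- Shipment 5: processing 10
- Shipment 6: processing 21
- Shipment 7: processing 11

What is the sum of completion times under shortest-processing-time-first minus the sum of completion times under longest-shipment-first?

-144

SPT (increasing processing time): Shipment 4 Shipment 1 Shipment 2 Shipment 5 Shipment 7 Shipment 3 Shipment 6.
Shipment 4: 0→5
Shipment 1: 5→12
Shipment 2: 12→21
Shipment 5: 21→31
Shipment 7: 31→42
Shipment 3: 42→60
Shipment 6: 60→81
Sum = 5+12+21+31+42+60+81 = 252.
LPT (decreasing processing time): Shipment 6 Shipment 3 Shipment 7 Shipment 5 Shipment 2 Shipment 1 Shipment 4.
Shipment 6: 0→21
Shipment 3: 21→39
Shipment 7: 39→50
Shipment 5: 50→60
Shipment 2: 60→69
Shipment 1: 69→76
Shipment 4: 76→81
Sum = 21+39+50+60+69+76+81 = 396.
Difference = 252 − 396 = -144.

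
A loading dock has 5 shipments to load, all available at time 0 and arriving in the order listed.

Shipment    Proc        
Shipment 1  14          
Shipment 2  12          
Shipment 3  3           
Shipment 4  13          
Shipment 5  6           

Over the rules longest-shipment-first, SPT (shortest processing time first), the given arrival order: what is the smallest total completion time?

115

LPT (decreasing processing time): Shipment 1 Shipment 4 Shipment 2 Shipment 5 Shipment 3.
Shipment 1: 0→14
Shipment 4: 14→27
Shipment 2: 27→39
Shipment 5: 39→45
Shipment 3: 45→48
Sum = 14+27+39+45+48 = 173.
SPT (increasing processing time): Shipment 3 Shipment 5 Shipment 2 Shipment 4 Shipment 1.
Shipment 3: 0→3
Shipment 5: 3→9
Shipment 2: 9→21
Shipment 4: 21→34
Shipment 1: 34→48
Sum = 3+9+21+34+48 = 115.
FIFO (arrival order): Shipment 1 Shipment 2 Shipment 3 Shipment 4 Shipment 5.
Shipment 1: 0→14
Shipment 2: 14→26
Shipment 3: 26→29
Shipment 4: 29→42
Shipment 5: 42→48
Sum = 14+26+29+42+48 = 159.
LPT 173, SPT 115, FIFO 159 → minimum 115.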